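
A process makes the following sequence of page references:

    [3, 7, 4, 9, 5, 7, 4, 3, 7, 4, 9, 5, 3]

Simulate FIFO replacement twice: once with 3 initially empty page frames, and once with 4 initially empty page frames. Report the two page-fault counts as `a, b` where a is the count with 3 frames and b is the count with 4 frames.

10, 11

3 frames: F F F F F F F F . . F F . → 10 faults.
4 frames: F F F F F . . F F F F F F → 11 faults.
11 > 10: adding a frame increased faults — Belady's anomaly.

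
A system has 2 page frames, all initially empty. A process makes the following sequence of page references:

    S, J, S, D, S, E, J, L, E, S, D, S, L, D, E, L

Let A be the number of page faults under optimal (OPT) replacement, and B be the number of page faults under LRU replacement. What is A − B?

Under OPT: F F . F . F F F . F F . F . F . → 10 faults.
Under LRU: F F . F . F F F F F F . F F F F → 13 faults.
A − B = 10 − 13 = -3.

-3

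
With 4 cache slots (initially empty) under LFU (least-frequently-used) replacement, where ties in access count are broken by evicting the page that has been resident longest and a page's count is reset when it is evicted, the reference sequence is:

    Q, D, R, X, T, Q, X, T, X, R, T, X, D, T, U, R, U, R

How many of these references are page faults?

8

Q: miss, frames [Q]
D: miss, frames [Q, D]
R: miss, frames [Q, D, R]
X: miss, frames [Q, D, R, X]
T: miss, evict Q, frames [D, R, X, T]
Q: miss, evict D, frames [R, X, T, Q]
X: hit
T: hit
X: hit
R: hit
T: hit
X: hit
D: miss, evict Q, frames [R, X, T, D]
T: hit
U: miss, evict D, frames [R, X, T, U]
R: hit
U: hit
R: hit
Page faults: 8.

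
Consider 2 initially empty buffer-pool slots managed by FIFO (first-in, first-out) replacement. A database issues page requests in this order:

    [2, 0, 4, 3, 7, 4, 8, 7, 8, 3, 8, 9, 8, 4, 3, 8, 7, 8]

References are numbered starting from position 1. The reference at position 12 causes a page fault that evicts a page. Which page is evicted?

pos 1: 2: fault, frames (2)
pos 2: 0: fault, frames (2 0)
pos 3: 4: fault, evict 2, frames (0 4)
pos 4: 3: fault, evict 0, frames (4 3)
pos 5: 7: fault, evict 4, frames (3 7)
pos 6: 4: fault, evict 3, frames (7 4)
pos 7: 8: fault, evict 7, frames (4 8)
pos 8: 7: fault, evict 4, frames (8 7)
pos 9: 8: hit
pos 10: 3: fault, evict 8, frames (7 3)
pos 11: 8: fault, evict 7, frames (3 8)
pos 12: 9: fault, evict 3, frames (8 9)
At position 12, page 3 is evicted.

3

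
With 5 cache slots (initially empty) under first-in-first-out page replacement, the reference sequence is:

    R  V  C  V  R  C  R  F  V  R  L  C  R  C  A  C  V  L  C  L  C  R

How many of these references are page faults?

R -> fault, frames (R)
V -> fault, frames (R V)
C -> fault, frames (R V C)
V -> hit
R -> hit
C -> hit
R -> hit
F -> fault, frames (R V C F)
V -> hit
R -> hit
L -> fault, frames (R V C F L)
C -> hit
R -> hit
C -> hit
A -> fault, evict R, frames (V C F L A)
C -> hit
V -> hit
L -> hit
C -> hit
L -> hit
C -> hit
R -> fault, evict V, frames (C F L A R)
Page faults: 7.

7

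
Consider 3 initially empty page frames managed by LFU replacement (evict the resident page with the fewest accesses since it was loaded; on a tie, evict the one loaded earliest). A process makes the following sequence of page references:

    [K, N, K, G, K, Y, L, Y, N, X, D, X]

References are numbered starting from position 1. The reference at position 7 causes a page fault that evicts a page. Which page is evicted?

pos 1: K -> fault, frames {K}
pos 2: N -> fault, frames {K,N}
pos 3: K -> hit
pos 4: G -> fault, frames {K,N,G}
pos 5: K -> hit
pos 6: Y -> fault, evict N, frames {K,G,Y}
pos 7: L -> fault, evict G, frames {K,Y,L}
At position 7, page G is evicted.

G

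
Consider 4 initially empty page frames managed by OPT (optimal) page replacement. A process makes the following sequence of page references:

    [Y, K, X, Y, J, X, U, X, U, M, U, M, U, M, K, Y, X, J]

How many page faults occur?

Y → miss, frames [Y]
K → miss, frames [Y, K]
X → miss, frames [Y, K, X]
Y → hit
J → miss, frames [Y, K, X, J]
X → hit
U → miss, evict J, frames [Y, K, X, U]
X → hit
U → hit
M → miss, evict X, frames [Y, K, U, M]
U → hit
M → hit
U → hit
M → hit
K → hit
Y → hit
X → miss, evict M, frames [Y, K, U, X]
J → miss, evict X, frames [Y, K, U, J]
Page faults: 8.

8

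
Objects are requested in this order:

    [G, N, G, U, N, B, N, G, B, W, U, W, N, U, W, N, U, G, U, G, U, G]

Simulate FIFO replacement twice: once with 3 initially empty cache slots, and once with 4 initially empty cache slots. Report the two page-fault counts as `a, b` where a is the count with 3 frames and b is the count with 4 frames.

3 frames: F F . F . F . F . F F . F . . . . F . . . . → 9 faults.
4 frames: F F . F . F . . . F . . . . . . . F . . . . → 6 faults.
6 < 9: adding a frame reduced faults, as is typical.

9, 6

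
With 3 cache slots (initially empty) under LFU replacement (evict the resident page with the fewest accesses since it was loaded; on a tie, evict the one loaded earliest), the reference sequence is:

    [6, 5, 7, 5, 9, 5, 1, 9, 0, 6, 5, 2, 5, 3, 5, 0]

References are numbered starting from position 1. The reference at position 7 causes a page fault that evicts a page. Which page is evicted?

pos 1: 6 → fault, frames {6}
pos 2: 5 → fault, frames {6,5}
pos 3: 7 → fault, frames {6,5,7}
pos 4: 5 → hit
pos 5: 9 → fault, evict 6, frames {5,7,9}
pos 6: 5 → hit
pos 7: 1 → fault, evict 7, frames {5,9,1}
At position 7, page 7 is evicted.

7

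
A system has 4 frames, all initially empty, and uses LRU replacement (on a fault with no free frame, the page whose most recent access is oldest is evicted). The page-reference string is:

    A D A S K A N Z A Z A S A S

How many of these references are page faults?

A: fault, frames [A]
D: fault, frames [A, D]
A: hit
S: fault, frames [D, A, S]
K: fault, frames [D, A, S, K]
A: hit
N: fault, evict D, frames [S, K, A, N]
Z: fault, evict S, frames [K, A, N, Z]
A: hit
Z: hit
A: hit
S: fault, evict K, frames [N, Z, A, S]
A: hit
S: hit
Page faults: 7.

7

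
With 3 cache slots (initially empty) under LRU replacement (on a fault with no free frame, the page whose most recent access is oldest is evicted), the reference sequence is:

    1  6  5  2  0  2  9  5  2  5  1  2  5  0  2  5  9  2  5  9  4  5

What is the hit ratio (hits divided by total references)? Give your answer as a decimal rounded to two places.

1 -> fault, frames [1]
6 -> fault, frames [1, 6]
5 -> fault, frames [1, 6, 5]
2 -> fault, evict 1, frames [6, 5, 2]
0 -> fault, evict 6, frames [5, 2, 0]
2 -> hit
9 -> fault, evict 5, frames [0, 2, 9]
5 -> fault, evict 0, frames [2, 9, 5]
2 -> hit
5 -> hit
1 -> fault, evict 9, frames [2, 5, 1]
2 -> hit
5 -> hit
0 -> fault, evict 1, frames [2, 5, 0]
2 -> hit
5 -> hit
9 -> fault, evict 0, frames [2, 5, 9]
2 -> hit
5 -> hit
9 -> hit
4 -> fault, evict 2, frames [5, 9, 4]
5 -> hit
Hits: 11 of 22 references → 11/22 = 0.5000.

0.50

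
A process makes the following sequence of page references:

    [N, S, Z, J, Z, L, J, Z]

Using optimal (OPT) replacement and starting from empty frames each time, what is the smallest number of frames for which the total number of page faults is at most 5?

3

f=1: 8 faults
f=2: 6 faults
f=3: 5 faults
f=4: 5 faults
f=5: 5 faults
Smallest f with faults ≤ 5 is 3.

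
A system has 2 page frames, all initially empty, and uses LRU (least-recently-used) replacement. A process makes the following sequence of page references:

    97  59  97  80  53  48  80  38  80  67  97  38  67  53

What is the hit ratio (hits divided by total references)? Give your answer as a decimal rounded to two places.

97 → fault, frames (97)
59 → fault, frames (97 59)
97 → hit
80 → fault, evict 59, frames (97 80)
53 → fault, evict 97, frames (80 53)
48 → fault, evict 80, frames (53 48)
80 → fault, evict 53, frames (48 80)
38 → fault, evict 48, frames (80 38)
80 → hit
67 → fault, evict 38, frames (80 67)
97 → fault, evict 80, frames (67 97)
38 → fault, evict 67, frames (97 38)
67 → fault, evict 97, frames (38 67)
53 → fault, evict 38, frames (67 53)
Hits: 2 of 14 references → 2/14 = 0.1429.

0.14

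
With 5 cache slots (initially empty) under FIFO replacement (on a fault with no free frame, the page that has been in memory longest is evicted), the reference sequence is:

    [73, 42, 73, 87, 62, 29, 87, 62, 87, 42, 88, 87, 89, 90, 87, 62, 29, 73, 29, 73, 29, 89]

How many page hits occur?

9

73 -> miss, frames [73]
42 -> miss, frames [73, 42]
73 -> hit
87 -> miss, frames [73, 42, 87]
62 -> miss, frames [73, 42, 87, 62]
29 -> miss, frames [73, 42, 87, 62, 29]
87 -> hit
62 -> hit
87 -> hit
42 -> hit
88 -> miss, evict 73, frames [42, 87, 62, 29, 88]
87 -> hit
89 -> miss, evict 42, frames [87, 62, 29, 88, 89]
90 -> miss, evict 87, frames [62, 29, 88, 89, 90]
87 -> miss, evict 62, frames [29, 88, 89, 90, 87]
62 -> miss, evict 29, frames [88, 89, 90, 87, 62]
29 -> miss, evict 88, frames [89, 90, 87, 62, 29]
73 -> miss, evict 89, frames [90, 87, 62, 29, 73]
29 -> hit
73 -> hit
29 -> hit
89 -> miss, evict 90, frames [87, 62, 29, 73, 89]
Hits: 9.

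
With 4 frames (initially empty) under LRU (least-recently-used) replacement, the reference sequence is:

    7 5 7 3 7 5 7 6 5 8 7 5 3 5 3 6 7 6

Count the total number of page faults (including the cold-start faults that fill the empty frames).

7: fault, frames (7)
5: fault, frames (7 5)
7: hit
3: fault, frames (5 7 3)
7: hit
5: hit
7: hit
6: fault, frames (3 5 7 6)
5: hit
8: fault, evict 3, frames (7 6 5 8)
7: hit
5: hit
3: fault, evict 6, frames (8 7 5 3)
5: hit
3: hit
6: fault, evict 8, frames (7 5 3 6)
7: hit
6: hit
Page faults: 7.

7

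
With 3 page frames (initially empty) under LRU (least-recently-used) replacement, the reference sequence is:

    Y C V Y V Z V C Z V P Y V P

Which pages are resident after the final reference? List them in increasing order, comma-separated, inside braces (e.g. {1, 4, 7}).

{P, V, Y}

Y → fault, frames [Y]
C → fault, frames [Y, C]
V → fault, frames [Y, C, V]
Y → hit
V → hit
Z → fault, evict C, frames [Y, V, Z]
V → hit
C → fault, evict Y, frames [Z, V, C]
Z → hit
V → hit
P → fault, evict C, frames [Z, V, P]
Y → fault, evict Z, frames [V, P, Y]
V → hit
P → hit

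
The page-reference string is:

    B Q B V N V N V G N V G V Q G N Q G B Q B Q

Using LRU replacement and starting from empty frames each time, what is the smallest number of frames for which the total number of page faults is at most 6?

f=1: 22 faults
f=2: 15 faults
f=3: 8 faults
f=4: 7 faults
f=5: 5 faults
Smallest f with faults ≤ 6 is 5.

5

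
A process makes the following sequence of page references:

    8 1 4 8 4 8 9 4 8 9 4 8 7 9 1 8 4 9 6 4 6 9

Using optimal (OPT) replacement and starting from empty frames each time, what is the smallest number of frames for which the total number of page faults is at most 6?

f=1: 22 faults
f=2: 13 faults
f=3: 8 faults
f=4: 7 faults
f=5: 6 faults
f=6: 6 faults
Smallest f with faults ≤ 6 is 5.

5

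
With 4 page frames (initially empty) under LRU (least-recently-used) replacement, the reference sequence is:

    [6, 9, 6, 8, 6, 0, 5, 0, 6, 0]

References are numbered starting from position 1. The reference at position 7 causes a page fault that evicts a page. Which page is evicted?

pos 1: 6: miss, frames (6)
pos 2: 9: miss, frames (6 9)
pos 3: 6: hit
pos 4: 8: miss, frames (9 6 8)
pos 5: 6: hit
pos 6: 0: miss, frames (9 8 6 0)
pos 7: 5: miss, evict 9, frames (8 6 0 5)
At position 7, page 9 is evicted.

9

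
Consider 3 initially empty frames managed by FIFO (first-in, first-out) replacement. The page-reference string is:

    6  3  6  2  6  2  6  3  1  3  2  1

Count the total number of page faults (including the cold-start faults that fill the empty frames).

4

6: miss, frames (6)
3: miss, frames (6 3)
6: hit
2: miss, frames (6 3 2)
6: hit
2: hit
6: hit
3: hit
1: miss, evict 6, frames (3 2 1)
3: hit
2: hit
1: hit
Page faults: 4.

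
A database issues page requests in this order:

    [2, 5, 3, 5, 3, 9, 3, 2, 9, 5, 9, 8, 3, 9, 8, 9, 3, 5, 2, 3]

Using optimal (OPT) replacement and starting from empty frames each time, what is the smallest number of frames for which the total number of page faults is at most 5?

f=1: 20 faults
f=2: 12 faults
f=3: 8 faults
f=4: 6 faults
f=5: 5 faults
Smallest f with faults ≤ 5 is 5.

5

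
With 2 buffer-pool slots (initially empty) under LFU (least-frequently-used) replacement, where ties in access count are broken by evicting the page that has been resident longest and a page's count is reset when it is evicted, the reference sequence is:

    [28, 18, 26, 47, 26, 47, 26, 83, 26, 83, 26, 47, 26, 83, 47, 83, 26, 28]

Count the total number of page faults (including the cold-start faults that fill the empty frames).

28 → miss, frames (28)
18 → miss, frames (28 18)
26 → miss, evict 28, frames (18 26)
47 → miss, evict 18, frames (26 47)
26 → hit
47 → hit
26 → hit
83 → miss, evict 47, frames (26 83)
26 → hit
83 → hit
26 → hit
47 → miss, evict 83, frames (26 47)
26 → hit
83 → miss, evict 47, frames (26 83)
47 → miss, evict 83, frames (26 47)
83 → miss, evict 47, frames (26 83)
26 → hit
28 → miss, evict 83, frames (26 28)
Page faults: 10.

10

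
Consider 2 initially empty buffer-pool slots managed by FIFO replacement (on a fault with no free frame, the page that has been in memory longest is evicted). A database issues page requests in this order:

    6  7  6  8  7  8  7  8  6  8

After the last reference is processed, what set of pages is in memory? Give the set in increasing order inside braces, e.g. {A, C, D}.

{6, 8}

6 -> miss, frames (6)
7 -> miss, frames (6 7)
6 -> hit
8 -> miss, evict 6, frames (7 8)
7 -> hit
8 -> hit
7 -> hit
8 -> hit
6 -> miss, evict 7, frames (8 6)
8 -> hit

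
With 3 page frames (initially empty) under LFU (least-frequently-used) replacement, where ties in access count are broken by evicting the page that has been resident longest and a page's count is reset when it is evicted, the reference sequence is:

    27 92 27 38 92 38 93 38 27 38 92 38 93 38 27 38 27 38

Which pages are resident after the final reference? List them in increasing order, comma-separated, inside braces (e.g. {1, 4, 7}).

{27, 38, 92}

27 -> miss, frames {27}
92 -> miss, frames {27,92}
27 -> hit
38 -> miss, frames {27,92,38}
92 -> hit
38 -> hit
93 -> miss, evict 27, frames {92,38,93}
38 -> hit
27 -> miss, evict 93, frames {92,38,27}
38 -> hit
92 -> hit
38 -> hit
93 -> miss, evict 27, frames {92,38,93}
38 -> hit
27 -> miss, evict 93, frames {92,38,27}
38 -> hit
27 -> hit
38 -> hit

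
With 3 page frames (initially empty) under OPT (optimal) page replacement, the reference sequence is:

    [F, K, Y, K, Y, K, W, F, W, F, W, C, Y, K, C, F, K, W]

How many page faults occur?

F: fault, frames {F}
K: fault, frames {F,K}
Y: fault, frames {F,K,Y}
K: hit
Y: hit
K: hit
W: fault, evict K, frames {F,Y,W}
F: hit
W: hit
F: hit
W: hit
C: fault, evict W, frames {F,Y,C}
Y: hit
K: fault, evict Y, frames {F,C,K}
C: hit
F: hit
K: hit
W: fault, evict K, frames {F,C,W}
Page faults: 7.

7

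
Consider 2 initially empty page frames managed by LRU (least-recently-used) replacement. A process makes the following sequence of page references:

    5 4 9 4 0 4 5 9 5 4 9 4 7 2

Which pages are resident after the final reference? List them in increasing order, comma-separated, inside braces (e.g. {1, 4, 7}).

{2, 7}

5 → fault, frames (5)
4 → fault, frames (5 4)
9 → fault, evict 5, frames (4 9)
4 → hit
0 → fault, evict 9, frames (4 0)
4 → hit
5 → fault, evict 0, frames (4 5)
9 → fault, evict 4, frames (5 9)
5 → hit
4 → fault, evict 9, frames (5 4)
9 → fault, evict 5, frames (4 9)
4 → hit
7 → fault, evict 9, frames (4 7)
2 → fault, evict 4, frames (7 2)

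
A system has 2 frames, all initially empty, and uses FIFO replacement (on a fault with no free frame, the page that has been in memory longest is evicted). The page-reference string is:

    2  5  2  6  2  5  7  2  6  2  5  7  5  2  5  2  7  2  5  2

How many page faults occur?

15

2 → miss, frames (2)
5 → miss, frames (2 5)
2 → hit
6 → miss, evict 2, frames (5 6)
2 → miss, evict 5, frames (6 2)
5 → miss, evict 6, frames (2 5)
7 → miss, evict 2, frames (5 7)
2 → miss, evict 5, frames (7 2)
6 → miss, evict 7, frames (2 6)
2 → hit
5 → miss, evict 2, frames (6 5)
7 → miss, evict 6, frames (5 7)
5 → hit
2 → miss, evict 5, frames (7 2)
5 → miss, evict 7, frames (2 5)
2 → hit
7 → miss, evict 2, frames (5 7)
2 → miss, evict 5, frames (7 2)
5 → miss, evict 7, frames (2 5)
2 → hit
Page faults: 15.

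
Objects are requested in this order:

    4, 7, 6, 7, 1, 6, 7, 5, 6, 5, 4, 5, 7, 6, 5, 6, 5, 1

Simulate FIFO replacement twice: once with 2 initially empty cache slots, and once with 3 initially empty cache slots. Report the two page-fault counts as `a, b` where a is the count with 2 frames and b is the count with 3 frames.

2 frames: F F F . F . F F F . F F F F F . . F → 13 faults.
3 frames: F F F . F . . F . . F . F F F . . F → 10 faults.
10 < 13: adding a frame reduced faults, as is typical.

13, 10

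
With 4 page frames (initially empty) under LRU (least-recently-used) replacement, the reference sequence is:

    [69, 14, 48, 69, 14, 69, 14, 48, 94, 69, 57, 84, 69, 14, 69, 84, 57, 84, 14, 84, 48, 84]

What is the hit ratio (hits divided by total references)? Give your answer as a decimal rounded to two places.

69 → miss, frames (69)
14 → miss, frames (69 14)
48 → miss, frames (69 14 48)
69 → hit
14 → hit
69 → hit
14 → hit
48 → hit
94 → miss, frames (69 14 48 94)
69 → hit
57 → miss, evict 14, frames (48 94 69 57)
84 → miss, evict 48, frames (94 69 57 84)
69 → hit
14 → miss, evict 94, frames (57 84 69 14)
69 → hit
84 → hit
57 → hit
84 → hit
14 → hit
84 → hit
48 → miss, evict 69, frames (57 14 84 48)
84 → hit
Hits: 14 of 22 references → 14/22 = 0.6364.

0.64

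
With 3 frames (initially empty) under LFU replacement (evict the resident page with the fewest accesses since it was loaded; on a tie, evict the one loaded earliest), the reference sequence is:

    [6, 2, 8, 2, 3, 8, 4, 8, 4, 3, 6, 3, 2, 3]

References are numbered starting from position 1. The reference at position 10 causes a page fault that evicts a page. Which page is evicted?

pos 1: 6 → fault, frames [6]
pos 2: 2 → fault, frames [6, 2]
pos 3: 8 → fault, frames [6, 2, 8]
pos 4: 2 → hit
pos 5: 3 → fault, evict 6, frames [2, 8, 3]
pos 6: 8 → hit
pos 7: 4 → fault, evict 3, frames [2, 8, 4]
pos 8: 8 → hit
pos 9: 4 → hit
pos 10: 3 → fault, evict 2, frames [8, 4, 3]
At position 10, page 2 is evicted.

2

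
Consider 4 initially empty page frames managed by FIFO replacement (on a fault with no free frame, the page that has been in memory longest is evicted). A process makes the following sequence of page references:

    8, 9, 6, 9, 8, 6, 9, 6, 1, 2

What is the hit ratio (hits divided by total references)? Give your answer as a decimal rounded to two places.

8 -> fault, frames (8)
9 -> fault, frames (8 9)
6 -> fault, frames (8 9 6)
9 -> hit
8 -> hit
6 -> hit
9 -> hit
6 -> hit
1 -> fault, frames (8 9 6 1)
2 -> fault, evict 8, frames (9 6 1 2)
Hits: 5 of 10 references → 5/10 = 0.5000.

0.50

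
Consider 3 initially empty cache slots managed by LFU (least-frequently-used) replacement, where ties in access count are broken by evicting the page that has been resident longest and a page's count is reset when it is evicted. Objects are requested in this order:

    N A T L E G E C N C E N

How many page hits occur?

4

N → miss, frames (N)
A → miss, frames (N A)
T → miss, frames (N A T)
L → miss, evict N, frames (A T L)
E → miss, evict A, frames (T L E)
G → miss, evict T, frames (L E G)
E → hit
C → miss, evict L, frames (E G C)
N → miss, evict G, frames (E C N)
C → hit
E → hit
N → hit
Hits: 4.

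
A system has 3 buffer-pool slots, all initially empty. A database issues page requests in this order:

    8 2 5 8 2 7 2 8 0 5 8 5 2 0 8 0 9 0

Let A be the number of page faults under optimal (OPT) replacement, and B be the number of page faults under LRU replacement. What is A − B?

-2

Under OPT: F F F . . F . . F F . . . F . . F . → 8 faults.
Under LRU: F F F . . F . . F F . . F F F . F . → 10 faults.
A − B = 8 − 10 = -2.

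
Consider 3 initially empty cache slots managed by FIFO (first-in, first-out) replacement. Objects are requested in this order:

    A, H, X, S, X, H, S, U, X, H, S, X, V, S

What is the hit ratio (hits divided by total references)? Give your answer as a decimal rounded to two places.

A -> fault, frames {A}
H -> fault, frames {A,H}
X -> fault, frames {A,H,X}
S -> fault, evict A, frames {H,X,S}
X -> hit
H -> hit
S -> hit
U -> fault, evict H, frames {X,S,U}
X -> hit
H -> fault, evict X, frames {S,U,H}
S -> hit
X -> fault, evict S, frames {U,H,X}
V -> fault, evict U, frames {H,X,V}
S -> fault, evict H, frames {X,V,S}
Hits: 5 of 14 references → 5/14 = 0.3571.

0.36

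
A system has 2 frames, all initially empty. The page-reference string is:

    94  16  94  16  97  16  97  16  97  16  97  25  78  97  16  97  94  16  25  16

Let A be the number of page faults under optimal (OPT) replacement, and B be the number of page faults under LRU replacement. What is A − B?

Under OPT: F F . . F . . . . . . F F . F . F . F . → 8 faults.
Under LRU: F F . . F . . . . . . F F F F . F F F . → 10 faults.
A − B = 8 − 10 = -2.

-2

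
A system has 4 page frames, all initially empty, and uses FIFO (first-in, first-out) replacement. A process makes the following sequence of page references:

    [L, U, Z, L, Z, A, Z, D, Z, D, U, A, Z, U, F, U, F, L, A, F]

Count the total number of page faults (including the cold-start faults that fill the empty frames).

L -> miss, frames (L)
U -> miss, frames (L U)
Z -> miss, frames (L U Z)
L -> hit
Z -> hit
A -> miss, frames (L U Z A)
Z -> hit
D -> miss, evict L, frames (U Z A D)
Z -> hit
D -> hit
U -> hit
A -> hit
Z -> hit
U -> hit
F -> miss, evict U, frames (Z A D F)
U -> miss, evict Z, frames (A D F U)
F -> hit
L -> miss, evict A, frames (D F U L)
A -> miss, evict D, frames (F U L A)
F -> hit
Page faults: 9.

9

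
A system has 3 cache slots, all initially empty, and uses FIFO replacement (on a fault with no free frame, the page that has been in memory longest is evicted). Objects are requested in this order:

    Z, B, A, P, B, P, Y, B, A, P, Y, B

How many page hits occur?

2

Z → fault, frames {Z}
B → fault, frames {Z,B}
A → fault, frames {Z,B,A}
P → fault, evict Z, frames {B,A,P}
B → hit
P → hit
Y → fault, evict B, frames {A,P,Y}
B → fault, evict A, frames {P,Y,B}
A → fault, evict P, frames {Y,B,A}
P → fault, evict Y, frames {B,A,P}
Y → fault, evict B, frames {A,P,Y}
B → fault, evict A, frames {P,Y,B}
Hits: 2.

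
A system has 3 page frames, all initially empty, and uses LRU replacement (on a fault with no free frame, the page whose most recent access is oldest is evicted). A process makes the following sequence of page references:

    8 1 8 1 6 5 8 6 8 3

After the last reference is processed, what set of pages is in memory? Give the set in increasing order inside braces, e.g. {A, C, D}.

{3, 6, 8}

8 -> miss, frames [8]
1 -> miss, frames [8, 1]
8 -> hit
1 -> hit
6 -> miss, frames [8, 1, 6]
5 -> miss, evict 8, frames [1, 6, 5]
8 -> miss, evict 1, frames [6, 5, 8]
6 -> hit
8 -> hit
3 -> miss, evict 5, frames [6, 8, 3]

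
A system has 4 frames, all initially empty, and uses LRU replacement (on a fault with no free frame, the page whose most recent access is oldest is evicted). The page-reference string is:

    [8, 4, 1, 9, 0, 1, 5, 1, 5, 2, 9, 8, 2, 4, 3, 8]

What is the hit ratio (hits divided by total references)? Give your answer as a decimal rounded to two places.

0.31

8 -> fault, frames [8]
4 -> fault, frames [8, 4]
1 -> fault, frames [8, 4, 1]
9 -> fault, frames [8, 4, 1, 9]
0 -> fault, evict 8, frames [4, 1, 9, 0]
1 -> hit
5 -> fault, evict 4, frames [9, 0, 1, 5]
1 -> hit
5 -> hit
2 -> fault, evict 9, frames [0, 1, 5, 2]
9 -> fault, evict 0, frames [1, 5, 2, 9]
8 -> fault, evict 1, frames [5, 2, 9, 8]
2 -> hit
4 -> fault, evict 5, frames [9, 8, 2, 4]
3 -> fault, evict 9, frames [8, 2, 4, 3]
8 -> hit
Hits: 5 of 16 references → 5/16 = 0.3125.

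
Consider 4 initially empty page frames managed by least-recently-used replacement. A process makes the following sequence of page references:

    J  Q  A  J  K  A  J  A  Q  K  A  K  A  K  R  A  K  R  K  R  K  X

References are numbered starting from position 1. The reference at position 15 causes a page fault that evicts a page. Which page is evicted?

pos 1: J: miss, frames {J}
pos 2: Q: miss, frames {J,Q}
pos 3: A: miss, frames {J,Q,A}
pos 4: J: hit
pos 5: K: miss, frames {Q,A,J,K}
pos 6: A: hit
pos 7: J: hit
pos 8: A: hit
pos 9: Q: hit
pos 10: K: hit
pos 11: A: hit
pos 12: K: hit
pos 13: A: hit
pos 14: K: hit
pos 15: R: miss, evict J, frames {Q,A,K,R}
At position 15, page J is evicted.

J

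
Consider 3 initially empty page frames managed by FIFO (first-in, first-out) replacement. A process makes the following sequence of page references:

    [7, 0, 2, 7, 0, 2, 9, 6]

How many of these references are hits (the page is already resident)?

3

7: fault, frames {7}
0: fault, frames {7,0}
2: fault, frames {7,0,2}
7: hit
0: hit
2: hit
9: fault, evict 7, frames {0,2,9}
6: fault, evict 0, frames {2,9,6}
Hits: 3.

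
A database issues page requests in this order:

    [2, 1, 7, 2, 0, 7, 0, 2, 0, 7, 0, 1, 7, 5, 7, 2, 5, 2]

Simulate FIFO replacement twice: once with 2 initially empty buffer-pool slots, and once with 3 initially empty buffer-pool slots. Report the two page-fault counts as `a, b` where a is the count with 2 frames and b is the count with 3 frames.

2 frames: F F F F F F . F F F . F . F F F F . → 14 faults.
3 frames: F F F . F . . F . . . F F F . F . . → 9 faults.
9 < 14: adding a frame reduced faults, as is typical.

14, 9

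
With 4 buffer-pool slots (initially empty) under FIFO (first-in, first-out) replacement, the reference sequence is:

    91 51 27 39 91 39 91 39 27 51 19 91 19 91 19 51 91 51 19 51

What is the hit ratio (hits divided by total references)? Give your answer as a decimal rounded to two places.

0.65

91 → miss, frames (91)
51 → miss, frames (91 51)
27 → miss, frames (91 51 27)
39 → miss, frames (91 51 27 39)
91 → hit
39 → hit
91 → hit
39 → hit
27 → hit
51 → hit
19 → miss, evict 91, frames (51 27 39 19)
91 → miss, evict 51, frames (27 39 19 91)
19 → hit
91 → hit
19 → hit
51 → miss, evict 27, frames (39 19 91 51)
91 → hit
51 → hit
19 → hit
51 → hit
Hits: 13 of 20 references → 13/20 = 0.6500.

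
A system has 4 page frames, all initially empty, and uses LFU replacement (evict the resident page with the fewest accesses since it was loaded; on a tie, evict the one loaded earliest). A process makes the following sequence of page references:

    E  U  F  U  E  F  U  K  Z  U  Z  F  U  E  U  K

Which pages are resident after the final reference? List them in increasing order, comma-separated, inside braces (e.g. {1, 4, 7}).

E: fault, frames {E}
U: fault, frames {E,U}
F: fault, frames {E,U,F}
U: hit
E: hit
F: hit
U: hit
K: fault, frames {E,U,F,K}
Z: fault, evict K, frames {E,U,F,Z}
U: hit
Z: hit
F: hit
U: hit
E: hit
U: hit
K: fault, evict Z, frames {E,U,F,K}

{E, F, K, U}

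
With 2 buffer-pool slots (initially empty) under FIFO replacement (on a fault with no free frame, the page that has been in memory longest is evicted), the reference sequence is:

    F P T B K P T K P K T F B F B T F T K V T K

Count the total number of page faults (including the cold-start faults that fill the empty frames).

F → fault, frames {F}
P → fault, frames {F,P}
T → fault, evict F, frames {P,T}
B → fault, evict P, frames {T,B}
K → fault, evict T, frames {B,K}
P → fault, evict B, frames {K,P}
T → fault, evict K, frames {P,T}
K → fault, evict P, frames {T,K}
P → fault, evict T, frames {K,P}
K → hit
T → fault, evict K, frames {P,T}
F → fault, evict P, frames {T,F}
B → fault, evict T, frames {F,B}
F → hit
B → hit
T → fault, evict F, frames {B,T}
F → fault, evict B, frames {T,F}
T → hit
K → fault, evict T, frames {F,K}
V → fault, evict F, frames {K,V}
T → fault, evict K, frames {V,T}
K → fault, evict V, frames {T,K}
Page faults: 18.

18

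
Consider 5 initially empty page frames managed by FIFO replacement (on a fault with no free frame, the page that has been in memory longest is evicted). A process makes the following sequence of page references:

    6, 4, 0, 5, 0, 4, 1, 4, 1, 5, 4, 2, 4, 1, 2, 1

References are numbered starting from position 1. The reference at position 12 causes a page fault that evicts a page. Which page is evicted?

pos 1: 6 -> fault, frames (6)
pos 2: 4 -> fault, frames (6 4)
pos 3: 0 -> fault, frames (6 4 0)
pos 4: 5 -> fault, frames (6 4 0 5)
pos 5: 0 -> hit
pos 6: 4 -> hit
pos 7: 1 -> fault, frames (6 4 0 5 1)
pos 8: 4 -> hit
pos 9: 1 -> hit
pos 10: 5 -> hit
pos 11: 4 -> hit
pos 12: 2 -> fault, evict 6, frames (4 0 5 1 2)
At position 12, page 6 is evicted.

6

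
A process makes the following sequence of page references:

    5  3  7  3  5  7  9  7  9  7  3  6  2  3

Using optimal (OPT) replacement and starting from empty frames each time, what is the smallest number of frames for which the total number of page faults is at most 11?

2

f=1: 14 faults
f=2: 8 faults
f=3: 6 faults
f=4: 6 faults
f=5: 6 faults
f=6: 6 faults
Smallest f with faults ≤ 11 is 2.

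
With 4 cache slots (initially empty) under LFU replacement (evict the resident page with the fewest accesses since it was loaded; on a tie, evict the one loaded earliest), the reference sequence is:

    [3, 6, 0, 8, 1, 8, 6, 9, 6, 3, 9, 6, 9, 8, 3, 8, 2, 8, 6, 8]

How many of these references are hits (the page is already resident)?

12

3: miss, frames [3]
6: miss, frames [3, 6]
0: miss, frames [3, 6, 0]
8: miss, frames [3, 6, 0, 8]
1: miss, evict 3, frames [6, 0, 8, 1]
8: hit
6: hit
9: miss, evict 0, frames [6, 8, 1, 9]
6: hit
3: miss, evict 1, frames [6, 8, 9, 3]
9: hit
6: hit
9: hit
8: hit
3: hit
8: hit
2: miss, evict 3, frames [6, 8, 9, 2]
8: hit
6: hit
8: hit
Hits: 12.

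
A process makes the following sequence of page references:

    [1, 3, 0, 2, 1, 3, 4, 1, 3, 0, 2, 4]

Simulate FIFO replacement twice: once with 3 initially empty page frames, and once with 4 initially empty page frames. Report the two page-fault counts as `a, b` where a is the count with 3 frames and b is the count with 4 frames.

3 frames: F F F F F F F . . F F . → 9 faults.
4 frames: F F F F . . F F F F F F → 10 faults.
10 > 9: adding a frame increased faults — Belady's anomaly.

9, 10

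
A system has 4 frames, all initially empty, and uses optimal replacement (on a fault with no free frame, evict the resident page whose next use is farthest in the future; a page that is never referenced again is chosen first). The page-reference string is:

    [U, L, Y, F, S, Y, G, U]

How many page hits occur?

U: miss, frames (U)
L: miss, frames (U L)
Y: miss, frames (U L Y)
F: miss, frames (U L Y F)
S: miss, evict F, frames (U L Y S)
Y: hit
G: miss, evict S, frames (U L Y G)
U: hit
Hits: 2.

2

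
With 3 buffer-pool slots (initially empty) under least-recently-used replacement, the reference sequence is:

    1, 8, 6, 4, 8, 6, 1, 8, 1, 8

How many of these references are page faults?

1 -> fault, frames (1)
8 -> fault, frames (1 8)
6 -> fault, frames (1 8 6)
4 -> fault, evict 1, frames (8 6 4)
8 -> hit
6 -> hit
1 -> fault, evict 4, frames (8 6 1)
8 -> hit
1 -> hit
8 -> hit
Page faults: 5.

5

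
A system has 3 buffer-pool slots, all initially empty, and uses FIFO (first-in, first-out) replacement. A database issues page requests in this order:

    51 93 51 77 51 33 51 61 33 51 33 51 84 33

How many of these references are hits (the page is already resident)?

6

51 -> fault, frames {51}
93 -> fault, frames {51,93}
51 -> hit
77 -> fault, frames {51,93,77}
51 -> hit
33 -> fault, evict 51, frames {93,77,33}
51 -> fault, evict 93, frames {77,33,51}
61 -> fault, evict 77, frames {33,51,61}
33 -> hit
51 -> hit
33 -> hit
51 -> hit
84 -> fault, evict 33, frames {51,61,84}
33 -> fault, evict 51, frames {61,84,33}
Hits: 6.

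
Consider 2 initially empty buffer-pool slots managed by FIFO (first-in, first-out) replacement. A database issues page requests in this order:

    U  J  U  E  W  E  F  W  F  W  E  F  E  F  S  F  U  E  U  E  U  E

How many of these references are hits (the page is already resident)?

U → miss, frames (U)
J → miss, frames (U J)
U → hit
E → miss, evict U, frames (J E)
W → miss, evict J, frames (E W)
E → hit
F → miss, evict E, frames (W F)
W → hit
F → hit
W → hit
E → miss, evict W, frames (F E)
F → hit
E → hit
F → hit
S → miss, evict F, frames (E S)
F → miss, evict E, frames (S F)
U → miss, evict S, frames (F U)
E → miss, evict F, frames (U E)
U → hit
E → hit
U → hit
E → hit
Hits: 12.

12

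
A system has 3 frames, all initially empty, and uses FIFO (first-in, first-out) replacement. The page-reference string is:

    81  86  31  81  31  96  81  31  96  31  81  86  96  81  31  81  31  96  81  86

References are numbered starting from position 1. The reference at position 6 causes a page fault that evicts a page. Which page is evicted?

81

pos 1: 81: miss, frames (81)
pos 2: 86: miss, frames (81 86)
pos 3: 31: miss, frames (81 86 31)
pos 4: 81: hit
pos 5: 31: hit
pos 6: 96: miss, evict 81, frames (86 31 96)
At position 6, page 81 is evicted.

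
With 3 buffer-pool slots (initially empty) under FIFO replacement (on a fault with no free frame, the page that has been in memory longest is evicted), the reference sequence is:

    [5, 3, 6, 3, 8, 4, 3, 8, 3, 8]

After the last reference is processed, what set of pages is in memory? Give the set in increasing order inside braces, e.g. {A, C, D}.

5 -> fault, frames (5)
3 -> fault, frames (5 3)
6 -> fault, frames (5 3 6)
3 -> hit
8 -> fault, evict 5, frames (3 6 8)
4 -> fault, evict 3, frames (6 8 4)
3 -> fault, evict 6, frames (8 4 3)
8 -> hit
3 -> hit
8 -> hit

{3, 4, 8}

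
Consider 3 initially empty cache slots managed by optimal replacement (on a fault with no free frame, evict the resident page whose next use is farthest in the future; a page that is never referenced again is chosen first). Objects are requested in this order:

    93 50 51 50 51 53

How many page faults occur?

93: miss, frames (93)
50: miss, frames (93 50)
51: miss, frames (93 50 51)
50: hit
51: hit
53: miss, evict 51, frames (93 50 53)
Page faults: 4.

4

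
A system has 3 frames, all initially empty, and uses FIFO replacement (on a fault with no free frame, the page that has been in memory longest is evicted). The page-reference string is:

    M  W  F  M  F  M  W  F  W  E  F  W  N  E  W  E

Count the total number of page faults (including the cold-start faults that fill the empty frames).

6

M → miss, frames (M)
W → miss, frames (M W)
F → miss, frames (M W F)
M → hit
F → hit
M → hit
W → hit
F → hit
W → hit
E → miss, evict M, frames (W F E)
F → hit
W → hit
N → miss, evict W, frames (F E N)
E → hit
W → miss, evict F, frames (E N W)
E → hit
Page faults: 6.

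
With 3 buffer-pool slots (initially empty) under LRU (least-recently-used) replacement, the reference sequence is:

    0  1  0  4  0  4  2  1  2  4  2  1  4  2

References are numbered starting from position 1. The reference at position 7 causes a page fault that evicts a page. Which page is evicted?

1

pos 1: 0 -> fault, frames {0}
pos 2: 1 -> fault, frames {0,1}
pos 3: 0 -> hit
pos 4: 4 -> fault, frames {1,0,4}
pos 5: 0 -> hit
pos 6: 4 -> hit
pos 7: 2 -> fault, evict 1, frames {0,4,2}
At position 7, page 1 is evicted.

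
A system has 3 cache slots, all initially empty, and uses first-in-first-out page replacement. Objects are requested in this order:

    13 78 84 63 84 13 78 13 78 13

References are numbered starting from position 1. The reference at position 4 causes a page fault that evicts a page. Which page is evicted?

13

pos 1: 13 -> miss, frames (13)
pos 2: 78 -> miss, frames (13 78)
pos 3: 84 -> miss, frames (13 78 84)
pos 4: 63 -> miss, evict 13, frames (78 84 63)
At position 4, page 13 is evicted.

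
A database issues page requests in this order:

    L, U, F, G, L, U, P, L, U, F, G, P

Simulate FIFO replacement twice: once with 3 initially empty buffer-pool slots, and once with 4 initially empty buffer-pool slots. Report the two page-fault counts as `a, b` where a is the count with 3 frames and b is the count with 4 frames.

3 frames: F F F F F F F . . F F . → 9 faults.
4 frames: F F F F . . F F F F F F → 10 faults.
10 > 9: adding a frame increased faults — Belady's anomaly.

9, 10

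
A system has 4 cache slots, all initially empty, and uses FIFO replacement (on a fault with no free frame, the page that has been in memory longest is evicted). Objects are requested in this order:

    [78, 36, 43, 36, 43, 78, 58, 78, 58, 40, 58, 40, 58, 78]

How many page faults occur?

6

78: miss, frames {78}
36: miss, frames {78,36}
43: miss, frames {78,36,43}
36: hit
43: hit
78: hit
58: miss, frames {78,36,43,58}
78: hit
58: hit
40: miss, evict 78, frames {36,43,58,40}
58: hit
40: hit
58: hit
78: miss, evict 36, frames {43,58,40,78}
Page faults: 6.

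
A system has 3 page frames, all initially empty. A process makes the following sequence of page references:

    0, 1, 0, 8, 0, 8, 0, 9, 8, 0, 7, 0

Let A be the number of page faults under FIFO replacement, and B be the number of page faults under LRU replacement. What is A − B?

1

Under FIFO: F F . F . . . F . F F . → 6 faults.
Under LRU: F F . F . . . F . . F . → 5 faults.
A − B = 6 − 5 = 1.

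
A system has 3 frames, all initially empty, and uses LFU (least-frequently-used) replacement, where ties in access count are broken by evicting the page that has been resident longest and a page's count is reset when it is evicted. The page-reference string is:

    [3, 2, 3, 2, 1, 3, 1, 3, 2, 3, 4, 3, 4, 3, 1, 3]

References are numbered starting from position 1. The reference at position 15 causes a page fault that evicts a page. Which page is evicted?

4

pos 1: 3 -> miss, frames {3}
pos 2: 2 -> miss, frames {3,2}
pos 3: 3 -> hit
pos 4: 2 -> hit
pos 5: 1 -> miss, frames {3,2,1}
pos 6: 3 -> hit
pos 7: 1 -> hit
pos 8: 3 -> hit
pos 9: 2 -> hit
pos 10: 3 -> hit
pos 11: 4 -> miss, evict 1, frames {3,2,4}
pos 12: 3 -> hit
pos 13: 4 -> hit
pos 14: 3 -> hit
pos 15: 1 -> miss, evict 4, frames {3,2,1}
At position 15, page 4 is evicted.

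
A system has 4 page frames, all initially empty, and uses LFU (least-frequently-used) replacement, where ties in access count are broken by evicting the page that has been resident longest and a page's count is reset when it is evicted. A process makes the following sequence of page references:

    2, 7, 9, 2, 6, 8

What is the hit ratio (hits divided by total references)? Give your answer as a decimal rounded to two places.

0.17

2: miss, frames [2]
7: miss, frames [2, 7]
9: miss, frames [2, 7, 9]
2: hit
6: miss, frames [2, 7, 9, 6]
8: miss, evict 7, frames [2, 9, 6, 8]
Hits: 1 of 6 references → 1/6 = 0.1667.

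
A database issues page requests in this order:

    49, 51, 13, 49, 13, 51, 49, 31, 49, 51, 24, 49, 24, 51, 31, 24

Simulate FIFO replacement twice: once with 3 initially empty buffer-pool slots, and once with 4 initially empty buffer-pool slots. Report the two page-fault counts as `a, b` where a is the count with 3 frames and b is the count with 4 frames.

3 frames: F F F . . . . F F F F . . . F . → 8 faults.
4 frames: F F F . . . . F . . F F . F . . → 7 faults.
7 < 8: adding a frame reduced faults, as is typical.

8, 7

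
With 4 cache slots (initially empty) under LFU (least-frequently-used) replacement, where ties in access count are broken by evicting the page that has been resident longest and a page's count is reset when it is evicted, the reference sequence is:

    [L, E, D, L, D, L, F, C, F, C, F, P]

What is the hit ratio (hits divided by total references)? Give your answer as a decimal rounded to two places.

L: miss, frames {L}
E: miss, frames {L,E}
D: miss, frames {L,E,D}
L: hit
D: hit
L: hit
F: miss, frames {L,E,D,F}
C: miss, evict E, frames {L,D,F,C}
F: hit
C: hit
F: hit
P: miss, evict D, frames {L,F,C,P}
Hits: 6 of 12 references → 6/12 = 0.5000.

0.50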